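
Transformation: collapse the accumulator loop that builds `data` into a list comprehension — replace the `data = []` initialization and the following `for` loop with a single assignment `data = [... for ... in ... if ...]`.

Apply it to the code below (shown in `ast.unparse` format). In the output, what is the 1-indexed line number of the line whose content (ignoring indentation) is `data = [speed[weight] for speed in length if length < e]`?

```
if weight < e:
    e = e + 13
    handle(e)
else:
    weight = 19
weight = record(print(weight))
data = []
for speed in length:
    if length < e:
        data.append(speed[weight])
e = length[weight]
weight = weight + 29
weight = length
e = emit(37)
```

7

Transformed code:
if weight < e:
    e = e + 13
    handle(e)
else:
    weight = 19
weight = record(print(weight))
data = [speed[weight] for speed in length if length < e]
e = length[weight]
weight = weight + 29
weight = length
e = emit(37)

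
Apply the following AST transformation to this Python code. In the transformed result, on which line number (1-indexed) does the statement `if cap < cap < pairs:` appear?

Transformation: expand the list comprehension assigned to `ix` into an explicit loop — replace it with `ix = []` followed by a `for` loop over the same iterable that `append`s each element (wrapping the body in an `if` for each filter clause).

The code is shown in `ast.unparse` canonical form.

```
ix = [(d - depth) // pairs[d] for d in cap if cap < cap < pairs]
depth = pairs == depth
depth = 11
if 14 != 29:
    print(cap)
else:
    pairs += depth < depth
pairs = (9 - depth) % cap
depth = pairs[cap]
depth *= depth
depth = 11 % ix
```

Transformed code:
ix = []
for d in cap:
    if cap < cap < pairs:
        ix.append((d - depth) // pairs[d])
depth = pairs == depth
depth = 11
if 14 != 29:
    print(cap)
else:
    pairs += depth < depth
pairs = (9 - depth) % cap
depth = pairs[cap]
depth *= depth
depth = 11 % ix

3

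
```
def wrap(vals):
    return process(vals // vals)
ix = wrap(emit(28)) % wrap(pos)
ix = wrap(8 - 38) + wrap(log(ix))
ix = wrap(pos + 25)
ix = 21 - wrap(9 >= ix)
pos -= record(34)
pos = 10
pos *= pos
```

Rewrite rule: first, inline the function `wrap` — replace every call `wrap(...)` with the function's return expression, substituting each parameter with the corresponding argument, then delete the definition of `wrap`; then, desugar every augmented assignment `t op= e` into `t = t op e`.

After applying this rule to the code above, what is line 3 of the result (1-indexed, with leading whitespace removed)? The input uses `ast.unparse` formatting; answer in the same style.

Transformed code:
ix = process(emit(28) // emit(28)) % process(pos // pos)
ix = process((8 - 38) // (8 - 38)) + process(log(ix) // log(ix))
ix = process((pos + 25) // (pos + 25))
ix = 21 - process((9 >= ix) // (9 >= ix))
pos = pos - record(34)
pos = 10
pos = pos * pos

ix = process((pos + 25) // (pos + 25))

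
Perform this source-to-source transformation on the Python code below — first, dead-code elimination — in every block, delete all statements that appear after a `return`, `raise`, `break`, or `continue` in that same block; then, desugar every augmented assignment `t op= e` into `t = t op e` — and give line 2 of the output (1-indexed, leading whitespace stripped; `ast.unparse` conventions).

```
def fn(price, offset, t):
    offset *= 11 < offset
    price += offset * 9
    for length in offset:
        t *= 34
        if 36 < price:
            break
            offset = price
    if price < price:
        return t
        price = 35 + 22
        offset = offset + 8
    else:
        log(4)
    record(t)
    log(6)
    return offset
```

offset = offset * (11 < offset)

Transformed code:
def fn(price, offset, t):
    offset = offset * (11 < offset)
    price = price + offset * 9
    for length in offset:
        t = t * 34
        if 36 < price:
            break
    if price < price:
        return t
    else:
        log(4)
    record(t)
    log(6)
    return offset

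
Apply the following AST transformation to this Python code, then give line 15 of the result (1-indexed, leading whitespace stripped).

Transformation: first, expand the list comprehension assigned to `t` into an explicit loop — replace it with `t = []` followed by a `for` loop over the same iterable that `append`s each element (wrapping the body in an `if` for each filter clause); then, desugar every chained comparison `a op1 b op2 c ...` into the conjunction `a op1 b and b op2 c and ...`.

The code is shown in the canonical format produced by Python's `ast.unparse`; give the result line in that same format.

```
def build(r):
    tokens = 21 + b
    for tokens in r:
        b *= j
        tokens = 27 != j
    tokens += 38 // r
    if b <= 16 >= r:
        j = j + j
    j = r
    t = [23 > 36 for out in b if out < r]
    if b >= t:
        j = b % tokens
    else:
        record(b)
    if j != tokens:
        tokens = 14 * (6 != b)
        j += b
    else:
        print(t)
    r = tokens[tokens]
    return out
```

j = b % tokens

Transformed code:
def build(r):
    tokens = 21 + b
    for tokens in r:
        b *= j
        tokens = 27 != j
    tokens += 38 // r
    if b <= 16 and 16 >= r:
        j = j + j
    j = r
    t = []
    for out in b:
        if out < r:
            t.append(23 > 36)
    if b >= t:
        j = b % tokens
    else:
        record(b)
    if j != tokens:
        tokens = 14 * (6 != b)
        j += b
    else:
        print(t)
    r = tokens[tokens]
    return out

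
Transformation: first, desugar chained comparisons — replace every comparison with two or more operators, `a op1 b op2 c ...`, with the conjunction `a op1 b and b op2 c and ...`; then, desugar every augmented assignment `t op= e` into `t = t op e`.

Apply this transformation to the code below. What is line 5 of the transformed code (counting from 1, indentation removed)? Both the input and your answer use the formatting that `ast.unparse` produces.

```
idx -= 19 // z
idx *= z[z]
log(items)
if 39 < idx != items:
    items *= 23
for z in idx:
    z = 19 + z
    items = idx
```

Transformed code:
idx = idx - 19 // z
idx = idx * z[z]
log(items)
if 39 < idx and idx != items:
    items = items * 23
for z in idx:
    z = 19 + z
    items = idx

items = items * 23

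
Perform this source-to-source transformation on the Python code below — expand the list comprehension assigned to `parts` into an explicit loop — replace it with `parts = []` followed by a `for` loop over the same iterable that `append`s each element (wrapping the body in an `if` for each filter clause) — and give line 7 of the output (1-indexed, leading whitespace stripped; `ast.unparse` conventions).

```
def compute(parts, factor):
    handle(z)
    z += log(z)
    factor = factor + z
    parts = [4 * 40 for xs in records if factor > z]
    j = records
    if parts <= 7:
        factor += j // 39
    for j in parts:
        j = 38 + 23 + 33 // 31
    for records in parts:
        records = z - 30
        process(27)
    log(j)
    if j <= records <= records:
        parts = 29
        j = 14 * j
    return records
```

if factor > z:

Transformed code:
def compute(parts, factor):
    handle(z)
    z += log(z)
    factor = factor + z
    parts = []
    for xs in records:
        if factor > z:
            parts.append(4 * 40)
    j = records
    if parts <= 7:
        factor += j // 39
    for j in parts:
        j = 38 + 23 + 33 // 31
    for records in parts:
        records = z - 30
        process(27)
    log(j)
    if j <= records <= records:
        parts = 29
        j = 14 * j
    return records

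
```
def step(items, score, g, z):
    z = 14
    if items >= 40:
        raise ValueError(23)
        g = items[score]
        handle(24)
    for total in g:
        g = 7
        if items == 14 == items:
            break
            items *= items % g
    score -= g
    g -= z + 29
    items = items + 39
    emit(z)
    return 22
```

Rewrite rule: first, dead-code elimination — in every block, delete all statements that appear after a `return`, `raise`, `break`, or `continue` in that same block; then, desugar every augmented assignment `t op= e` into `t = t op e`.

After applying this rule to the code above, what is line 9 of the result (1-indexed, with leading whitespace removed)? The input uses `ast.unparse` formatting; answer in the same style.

score = score - g

Transformed code:
def step(items, score, g, z):
    z = 14
    if items >= 40:
        raise ValueError(23)
    for total in g:
        g = 7
        if items == 14 == items:
            break
    score = score - g
    g = g - (z + 29)
    items = items + 39
    emit(z)
    return 22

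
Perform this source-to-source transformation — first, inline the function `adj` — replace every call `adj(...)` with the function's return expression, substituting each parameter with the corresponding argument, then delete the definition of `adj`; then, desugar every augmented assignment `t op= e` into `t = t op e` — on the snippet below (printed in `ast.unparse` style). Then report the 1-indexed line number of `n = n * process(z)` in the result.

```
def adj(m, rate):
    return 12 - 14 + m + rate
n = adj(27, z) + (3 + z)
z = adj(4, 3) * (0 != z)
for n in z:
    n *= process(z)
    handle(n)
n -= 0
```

Transformed code:
n = 12 - 14 + 27 + z + (3 + z)
z = (12 - 14 + 4 + 3) * (0 != z)
for n in z:
    n = n * process(z)
    handle(n)
n = n - 0

4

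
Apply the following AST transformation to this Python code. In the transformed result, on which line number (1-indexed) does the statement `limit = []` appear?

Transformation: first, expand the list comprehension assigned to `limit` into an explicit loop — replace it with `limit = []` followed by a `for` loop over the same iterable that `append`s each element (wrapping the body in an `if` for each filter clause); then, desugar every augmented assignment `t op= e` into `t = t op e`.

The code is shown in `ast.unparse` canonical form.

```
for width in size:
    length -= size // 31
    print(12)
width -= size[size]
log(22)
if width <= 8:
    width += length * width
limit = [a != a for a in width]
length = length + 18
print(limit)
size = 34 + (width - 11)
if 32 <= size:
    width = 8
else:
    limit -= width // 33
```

Transformed code:
for width in size:
    length = length - size // 31
    print(12)
width = width - size[size]
log(22)
if width <= 8:
    width = width + length * width
limit = []
for a in width:
    limit.append(a != a)
length = length + 18
print(limit)
size = 34 + (width - 11)
if 32 <= size:
    width = 8
else:
    limit = limit - width // 33

8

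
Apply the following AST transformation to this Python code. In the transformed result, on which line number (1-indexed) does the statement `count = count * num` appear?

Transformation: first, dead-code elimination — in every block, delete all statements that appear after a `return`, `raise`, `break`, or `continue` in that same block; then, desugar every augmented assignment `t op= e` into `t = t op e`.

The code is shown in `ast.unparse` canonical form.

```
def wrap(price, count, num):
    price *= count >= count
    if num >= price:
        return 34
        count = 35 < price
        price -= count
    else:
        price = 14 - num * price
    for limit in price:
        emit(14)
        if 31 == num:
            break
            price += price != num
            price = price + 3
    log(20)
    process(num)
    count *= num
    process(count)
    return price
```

Transformed code:
def wrap(price, count, num):
    price = price * (count >= count)
    if num >= price:
        return 34
    else:
        price = 14 - num * price
    for limit in price:
        emit(14)
        if 31 == num:
            break
    log(20)
    process(num)
    count = count * num
    process(count)
    return price

13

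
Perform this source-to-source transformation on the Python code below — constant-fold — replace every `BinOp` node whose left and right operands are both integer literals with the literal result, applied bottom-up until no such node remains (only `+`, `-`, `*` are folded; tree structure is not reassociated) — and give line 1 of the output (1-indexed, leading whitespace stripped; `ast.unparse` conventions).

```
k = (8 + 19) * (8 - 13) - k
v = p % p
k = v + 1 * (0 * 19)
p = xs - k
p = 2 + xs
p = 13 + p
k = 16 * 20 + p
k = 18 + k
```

k = -135 - k

Transformed code:
k = -135 - k
v = p % p
k = v + 0
p = xs - k
p = 2 + xs
p = 13 + p
k = 320 + p
k = 18 + k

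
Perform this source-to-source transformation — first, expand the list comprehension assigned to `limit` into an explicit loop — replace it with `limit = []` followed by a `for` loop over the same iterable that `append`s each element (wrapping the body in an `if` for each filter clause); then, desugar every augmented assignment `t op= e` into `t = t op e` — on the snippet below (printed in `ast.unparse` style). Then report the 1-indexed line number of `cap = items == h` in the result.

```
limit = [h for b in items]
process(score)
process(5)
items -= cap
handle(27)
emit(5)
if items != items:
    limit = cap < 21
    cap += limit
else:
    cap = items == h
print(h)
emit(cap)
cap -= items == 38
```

Transformed code:
limit = []
for b in items:
    limit.append(h)
process(score)
process(5)
items = items - cap
handle(27)
emit(5)
if items != items:
    limit = cap < 21
    cap = cap + limit
else:
    cap = items == h
print(h)
emit(cap)
cap = cap - (items == 38)

13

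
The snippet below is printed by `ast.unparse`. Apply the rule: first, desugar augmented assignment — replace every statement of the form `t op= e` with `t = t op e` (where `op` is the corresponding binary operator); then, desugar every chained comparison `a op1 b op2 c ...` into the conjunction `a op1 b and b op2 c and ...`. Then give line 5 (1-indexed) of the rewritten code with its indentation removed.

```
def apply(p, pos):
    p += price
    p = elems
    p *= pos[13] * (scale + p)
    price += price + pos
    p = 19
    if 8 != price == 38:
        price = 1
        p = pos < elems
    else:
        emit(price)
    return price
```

Transformed code:
def apply(p, pos):
    p = p + price
    p = elems
    p = p * (pos[13] * (scale + p))
    price = price + (price + pos)
    p = 19
    if 8 != price and price == 38:
        price = 1
        p = pos < elems
    else:
        emit(price)
    return price

price = price + (price + pos)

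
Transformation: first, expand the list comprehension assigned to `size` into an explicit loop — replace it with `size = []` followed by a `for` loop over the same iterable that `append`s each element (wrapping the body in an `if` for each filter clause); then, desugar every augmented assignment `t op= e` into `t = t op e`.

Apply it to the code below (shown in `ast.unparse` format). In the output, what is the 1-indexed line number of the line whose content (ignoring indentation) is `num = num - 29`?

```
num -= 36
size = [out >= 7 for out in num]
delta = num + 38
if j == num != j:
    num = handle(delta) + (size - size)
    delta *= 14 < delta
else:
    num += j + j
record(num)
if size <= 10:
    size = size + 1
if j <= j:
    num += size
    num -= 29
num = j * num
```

Transformed code:
num = num - 36
size = []
for out in num:
    size.append(out >= 7)
delta = num + 38
if j == num != j:
    num = handle(delta) + (size - size)
    delta = delta * (14 < delta)
else:
    num = num + (j + j)
record(num)
if size <= 10:
    size = size + 1
if j <= j:
    num = num + size
    num = num - 29
num = j * num

16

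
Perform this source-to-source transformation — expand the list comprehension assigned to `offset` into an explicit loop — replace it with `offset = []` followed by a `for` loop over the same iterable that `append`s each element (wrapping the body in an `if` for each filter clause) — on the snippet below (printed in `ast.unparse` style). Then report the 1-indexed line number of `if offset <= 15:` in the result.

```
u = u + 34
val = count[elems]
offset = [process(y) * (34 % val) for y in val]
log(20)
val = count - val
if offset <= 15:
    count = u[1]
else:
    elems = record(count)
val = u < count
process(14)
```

8

Transformed code:
u = u + 34
val = count[elems]
offset = []
for y in val:
    offset.append(process(y) * (34 % val))
log(20)
val = count - val
if offset <= 15:
    count = u[1]
else:
    elems = record(count)
val = u < count
process(14)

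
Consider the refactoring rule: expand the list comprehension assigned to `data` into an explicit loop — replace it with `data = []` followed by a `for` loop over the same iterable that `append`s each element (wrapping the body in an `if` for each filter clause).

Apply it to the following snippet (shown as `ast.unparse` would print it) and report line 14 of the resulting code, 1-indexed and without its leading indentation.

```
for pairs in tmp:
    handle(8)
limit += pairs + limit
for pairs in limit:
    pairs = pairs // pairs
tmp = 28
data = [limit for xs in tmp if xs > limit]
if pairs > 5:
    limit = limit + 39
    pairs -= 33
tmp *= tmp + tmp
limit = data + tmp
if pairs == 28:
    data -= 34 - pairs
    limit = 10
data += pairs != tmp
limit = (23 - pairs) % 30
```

Transformed code:
for pairs in tmp:
    handle(8)
limit += pairs + limit
for pairs in limit:
    pairs = pairs // pairs
tmp = 28
data = []
for xs in tmp:
    if xs > limit:
        data.append(limit)
if pairs > 5:
    limit = limit + 39
    pairs -= 33
tmp *= tmp + tmp
limit = data + tmp
if pairs == 28:
    data -= 34 - pairs
    limit = 10
data += pairs != tmp
limit = (23 - pairs) % 30

tmp *= tmp + tmp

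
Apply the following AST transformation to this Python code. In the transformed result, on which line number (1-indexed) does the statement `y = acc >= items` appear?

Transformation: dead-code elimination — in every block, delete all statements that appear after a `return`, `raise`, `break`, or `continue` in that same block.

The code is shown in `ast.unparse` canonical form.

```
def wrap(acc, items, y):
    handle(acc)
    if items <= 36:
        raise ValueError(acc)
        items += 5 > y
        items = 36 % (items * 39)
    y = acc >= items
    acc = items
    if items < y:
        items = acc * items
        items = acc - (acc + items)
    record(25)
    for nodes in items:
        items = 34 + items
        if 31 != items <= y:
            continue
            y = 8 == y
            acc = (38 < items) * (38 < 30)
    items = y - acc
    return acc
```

5

Transformed code:
def wrap(acc, items, y):
    handle(acc)
    if items <= 36:
        raise ValueError(acc)
    y = acc >= items
    acc = items
    if items < y:
        items = acc * items
        items = acc - (acc + items)
    record(25)
    for nodes in items:
        items = 34 + items
        if 31 != items <= y:
            continue
    items = y - acc
    return acc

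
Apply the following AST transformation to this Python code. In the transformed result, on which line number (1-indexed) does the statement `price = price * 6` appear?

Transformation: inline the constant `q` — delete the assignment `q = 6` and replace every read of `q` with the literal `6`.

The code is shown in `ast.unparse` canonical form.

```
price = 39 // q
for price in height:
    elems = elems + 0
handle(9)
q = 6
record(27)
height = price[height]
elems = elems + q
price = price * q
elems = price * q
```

8

Transformed code:
price = 39 // 6
for price in height:
    elems = elems + 0
handle(9)
record(27)
height = price[height]
elems = elems + 6
price = price * 6
elems = price * 6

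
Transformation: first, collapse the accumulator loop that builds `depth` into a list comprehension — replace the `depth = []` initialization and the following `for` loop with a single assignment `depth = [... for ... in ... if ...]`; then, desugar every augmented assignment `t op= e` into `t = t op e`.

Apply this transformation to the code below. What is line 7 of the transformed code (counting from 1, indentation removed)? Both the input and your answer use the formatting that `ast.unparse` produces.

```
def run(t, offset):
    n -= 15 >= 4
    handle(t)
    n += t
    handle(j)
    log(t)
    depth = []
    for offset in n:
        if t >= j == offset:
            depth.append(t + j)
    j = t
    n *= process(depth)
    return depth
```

Transformed code:
def run(t, offset):
    n = n - (15 >= 4)
    handle(t)
    n = n + t
    handle(j)
    log(t)
    depth = [t + j for offset in n if t >= j == offset]
    j = t
    n = n * process(depth)
    return depth

depth = [t + j for offset in n if t >= j == offset]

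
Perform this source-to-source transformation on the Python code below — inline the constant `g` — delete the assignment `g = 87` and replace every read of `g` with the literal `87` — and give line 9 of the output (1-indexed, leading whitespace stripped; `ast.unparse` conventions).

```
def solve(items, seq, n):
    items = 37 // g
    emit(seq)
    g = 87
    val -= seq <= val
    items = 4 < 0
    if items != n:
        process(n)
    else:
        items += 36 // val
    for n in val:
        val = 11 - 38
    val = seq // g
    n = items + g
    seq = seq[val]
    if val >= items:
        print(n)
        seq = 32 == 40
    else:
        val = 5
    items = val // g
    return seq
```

items += 36 // val

Transformed code:
def solve(items, seq, n):
    items = 37 // 87
    emit(seq)
    val -= seq <= val
    items = 4 < 0
    if items != n:
        process(n)
    else:
        items += 36 // val
    for n in val:
        val = 11 - 38
    val = seq // 87
    n = items + 87
    seq = seq[val]
    if val >= items:
        print(n)
        seq = 32 == 40
    else:
        val = 5
    items = val // 87
    return seq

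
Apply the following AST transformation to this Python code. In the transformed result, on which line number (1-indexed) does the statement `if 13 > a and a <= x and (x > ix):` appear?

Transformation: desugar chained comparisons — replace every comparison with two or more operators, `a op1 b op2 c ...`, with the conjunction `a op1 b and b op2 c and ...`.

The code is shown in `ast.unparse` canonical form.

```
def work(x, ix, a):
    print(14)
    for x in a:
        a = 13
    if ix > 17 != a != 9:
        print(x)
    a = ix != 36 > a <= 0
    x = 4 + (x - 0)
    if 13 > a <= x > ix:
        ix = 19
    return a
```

9

Transformed code:
def work(x, ix, a):
    print(14)
    for x in a:
        a = 13
    if ix > 17 and 17 != a and (a != 9):
        print(x)
    a = ix != 36 and 36 > a and (a <= 0)
    x = 4 + (x - 0)
    if 13 > a and a <= x and (x > ix):
        ix = 19
    return a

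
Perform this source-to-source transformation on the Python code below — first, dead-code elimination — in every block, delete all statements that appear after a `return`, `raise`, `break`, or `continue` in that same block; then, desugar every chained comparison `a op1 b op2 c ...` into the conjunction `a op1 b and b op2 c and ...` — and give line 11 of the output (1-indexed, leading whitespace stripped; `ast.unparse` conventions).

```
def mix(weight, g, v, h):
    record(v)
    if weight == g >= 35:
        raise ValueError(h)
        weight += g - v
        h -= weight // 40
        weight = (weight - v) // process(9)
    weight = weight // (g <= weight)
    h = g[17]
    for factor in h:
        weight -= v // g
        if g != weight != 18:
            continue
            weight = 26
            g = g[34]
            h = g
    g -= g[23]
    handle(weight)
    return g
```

g -= g[23]

Transformed code:
def mix(weight, g, v, h):
    record(v)
    if weight == g and g >= 35:
        raise ValueError(h)
    weight = weight // (g <= weight)
    h = g[17]
    for factor in h:
        weight -= v // g
        if g != weight and weight != 18:
            continue
    g -= g[23]
    handle(weight)
    return g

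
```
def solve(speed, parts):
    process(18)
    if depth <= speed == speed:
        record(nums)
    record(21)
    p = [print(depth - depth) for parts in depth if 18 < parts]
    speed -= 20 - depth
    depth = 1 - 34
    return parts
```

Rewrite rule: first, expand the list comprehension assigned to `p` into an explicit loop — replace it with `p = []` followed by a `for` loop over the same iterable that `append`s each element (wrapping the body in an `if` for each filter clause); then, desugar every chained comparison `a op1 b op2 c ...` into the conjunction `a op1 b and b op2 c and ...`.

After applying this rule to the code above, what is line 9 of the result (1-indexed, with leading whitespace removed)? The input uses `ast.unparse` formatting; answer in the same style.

p.append(print(depth - depth))

Transformed code:
def solve(speed, parts):
    process(18)
    if depth <= speed and speed == speed:
        record(nums)
    record(21)
    p = []
    for parts in depth:
        if 18 < parts:
            p.append(print(depth - depth))
    speed -= 20 - depth
    depth = 1 - 34
    return parts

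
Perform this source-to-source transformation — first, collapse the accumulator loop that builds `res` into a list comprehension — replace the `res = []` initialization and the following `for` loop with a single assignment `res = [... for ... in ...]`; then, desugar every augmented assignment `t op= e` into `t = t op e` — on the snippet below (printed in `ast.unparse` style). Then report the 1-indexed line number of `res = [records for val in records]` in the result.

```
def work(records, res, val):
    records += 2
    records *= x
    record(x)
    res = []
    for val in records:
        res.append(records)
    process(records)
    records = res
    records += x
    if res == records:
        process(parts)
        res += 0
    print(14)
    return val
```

5

Transformed code:
def work(records, res, val):
    records = records + 2
    records = records * x
    record(x)
    res = [records for val in records]
    process(records)
    records = res
    records = records + x
    if res == records:
        process(parts)
        res = res + 0
    print(14)
    return val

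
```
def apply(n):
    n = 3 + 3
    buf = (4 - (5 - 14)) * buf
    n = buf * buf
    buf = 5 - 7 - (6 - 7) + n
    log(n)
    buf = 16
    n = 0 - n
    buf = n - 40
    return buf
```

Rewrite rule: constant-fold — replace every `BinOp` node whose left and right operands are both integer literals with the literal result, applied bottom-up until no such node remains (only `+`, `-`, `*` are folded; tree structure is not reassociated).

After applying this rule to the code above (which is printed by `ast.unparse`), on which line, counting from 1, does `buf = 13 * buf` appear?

Transformed code:
def apply(n):
    n = 6
    buf = 13 * buf
    n = buf * buf
    buf = -1 + n
    log(n)
    buf = 16
    n = 0 - n
    buf = n - 40
    return buf

3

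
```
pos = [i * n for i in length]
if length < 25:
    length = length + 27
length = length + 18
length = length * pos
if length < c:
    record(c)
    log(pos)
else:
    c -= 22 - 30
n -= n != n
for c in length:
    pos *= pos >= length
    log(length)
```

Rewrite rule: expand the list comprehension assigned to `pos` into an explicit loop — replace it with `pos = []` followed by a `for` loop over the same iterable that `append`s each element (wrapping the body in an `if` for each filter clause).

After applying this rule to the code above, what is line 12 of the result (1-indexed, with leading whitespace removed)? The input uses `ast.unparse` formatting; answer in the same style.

Transformed code:
pos = []
for i in length:
    pos.append(i * n)
if length < 25:
    length = length + 27
length = length + 18
length = length * pos
if length < c:
    record(c)
    log(pos)
else:
    c -= 22 - 30
n -= n != n
for c in length:
    pos *= pos >= length
    log(length)

c -= 22 - 30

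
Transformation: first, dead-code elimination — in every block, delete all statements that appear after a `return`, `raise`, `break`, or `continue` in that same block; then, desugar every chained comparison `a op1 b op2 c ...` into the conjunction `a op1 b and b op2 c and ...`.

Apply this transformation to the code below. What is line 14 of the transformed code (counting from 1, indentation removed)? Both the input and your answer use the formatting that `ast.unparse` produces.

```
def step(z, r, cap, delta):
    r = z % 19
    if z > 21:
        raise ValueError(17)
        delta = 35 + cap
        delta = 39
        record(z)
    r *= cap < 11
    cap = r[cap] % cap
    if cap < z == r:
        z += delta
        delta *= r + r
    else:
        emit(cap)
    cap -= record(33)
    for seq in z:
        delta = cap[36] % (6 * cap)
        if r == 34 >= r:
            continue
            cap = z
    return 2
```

Transformed code:
def step(z, r, cap, delta):
    r = z % 19
    if z > 21:
        raise ValueError(17)
    r *= cap < 11
    cap = r[cap] % cap
    if cap < z and z == r:
        z += delta
        delta *= r + r
    else:
        emit(cap)
    cap -= record(33)
    for seq in z:
        delta = cap[36] % (6 * cap)
        if r == 34 and 34 >= r:
            continue
    return 2

delta = cap[36] % (6 * cap)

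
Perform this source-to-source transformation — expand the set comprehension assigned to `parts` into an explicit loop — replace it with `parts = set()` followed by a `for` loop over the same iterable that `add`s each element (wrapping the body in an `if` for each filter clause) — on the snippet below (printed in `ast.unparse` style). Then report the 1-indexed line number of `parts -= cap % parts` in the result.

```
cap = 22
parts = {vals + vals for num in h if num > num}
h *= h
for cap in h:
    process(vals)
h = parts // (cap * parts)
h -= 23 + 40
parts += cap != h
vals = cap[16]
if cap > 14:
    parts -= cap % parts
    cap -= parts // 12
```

Transformed code:
cap = 22
parts = set()
for num in h:
    if num > num:
        parts.add(vals + vals)
h *= h
for cap in h:
    process(vals)
h = parts // (cap * parts)
h -= 23 + 40
parts += cap != h
vals = cap[16]
if cap > 14:
    parts -= cap % parts
    cap -= parts // 12

14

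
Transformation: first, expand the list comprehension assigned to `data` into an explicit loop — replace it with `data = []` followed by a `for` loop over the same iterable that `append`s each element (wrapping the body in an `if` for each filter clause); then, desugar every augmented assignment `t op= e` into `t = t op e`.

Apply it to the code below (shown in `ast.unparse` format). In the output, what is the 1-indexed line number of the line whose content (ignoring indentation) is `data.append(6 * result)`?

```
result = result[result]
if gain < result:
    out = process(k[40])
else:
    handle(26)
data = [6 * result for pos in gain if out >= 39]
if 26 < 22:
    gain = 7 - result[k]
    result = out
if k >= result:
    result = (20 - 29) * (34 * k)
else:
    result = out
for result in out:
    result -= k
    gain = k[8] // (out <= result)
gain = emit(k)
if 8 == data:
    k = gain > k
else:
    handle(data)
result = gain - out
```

9

Transformed code:
result = result[result]
if gain < result:
    out = process(k[40])
else:
    handle(26)
data = []
for pos in gain:
    if out >= 39:
        data.append(6 * result)
if 26 < 22:
    gain = 7 - result[k]
    result = out
if k >= result:
    result = (20 - 29) * (34 * k)
else:
    result = out
for result in out:
    result = result - k
    gain = k[8] // (out <= result)
gain = emit(k)
if 8 == data:
    k = gain > k
else:
    handle(data)
result = gain - out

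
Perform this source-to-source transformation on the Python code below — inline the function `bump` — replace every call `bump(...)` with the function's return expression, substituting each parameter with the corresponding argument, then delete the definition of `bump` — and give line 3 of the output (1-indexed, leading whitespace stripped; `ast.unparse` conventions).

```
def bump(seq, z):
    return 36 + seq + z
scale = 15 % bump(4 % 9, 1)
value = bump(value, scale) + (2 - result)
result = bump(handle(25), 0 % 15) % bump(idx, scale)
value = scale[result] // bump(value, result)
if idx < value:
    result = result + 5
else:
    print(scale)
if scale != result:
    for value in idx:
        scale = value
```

Transformed code:
scale = 15 % (36 + 4 % 9 + 1)
value = 36 + value + scale + (2 - result)
result = (36 + handle(25) + 0 % 15) % (36 + idx + scale)
value = scale[result] // (36 + value + result)
if idx < value:
    result = result + 5
else:
    print(scale)
if scale != result:
    for value in idx:
        scale = value

result = (36 + handle(25) + 0 % 15) % (36 + idx + scale)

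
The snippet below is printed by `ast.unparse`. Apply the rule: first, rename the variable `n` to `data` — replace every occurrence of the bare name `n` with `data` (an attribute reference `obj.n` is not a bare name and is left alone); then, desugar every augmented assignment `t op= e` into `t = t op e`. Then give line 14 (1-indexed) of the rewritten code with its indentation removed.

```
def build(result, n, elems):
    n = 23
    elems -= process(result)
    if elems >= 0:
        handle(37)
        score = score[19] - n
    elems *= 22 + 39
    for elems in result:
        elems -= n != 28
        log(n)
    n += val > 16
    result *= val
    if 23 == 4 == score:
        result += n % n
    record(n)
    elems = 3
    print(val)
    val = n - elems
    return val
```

result = result + data % data

Transformed code:
def build(result, data, elems):
    data = 23
    elems = elems - process(result)
    if elems >= 0:
        handle(37)
        score = score[19] - data
    elems = elems * (22 + 39)
    for elems in result:
        elems = elems - (data != 28)
        log(data)
    data = data + (val > 16)
    result = result * val
    if 23 == 4 == score:
        result = result + data % data
    record(data)
    elems = 3
    print(val)
    val = data - elems
    return val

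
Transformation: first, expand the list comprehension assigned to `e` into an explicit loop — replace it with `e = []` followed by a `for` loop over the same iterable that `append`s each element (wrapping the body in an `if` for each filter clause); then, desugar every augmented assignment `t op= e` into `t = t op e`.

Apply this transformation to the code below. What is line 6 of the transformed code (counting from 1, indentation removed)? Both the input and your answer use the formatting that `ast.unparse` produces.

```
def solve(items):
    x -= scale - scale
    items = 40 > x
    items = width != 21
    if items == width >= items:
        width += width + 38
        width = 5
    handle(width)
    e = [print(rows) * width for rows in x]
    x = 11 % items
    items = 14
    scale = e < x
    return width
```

width = width + (width + 38)

Transformed code:
def solve(items):
    x = x - (scale - scale)
    items = 40 > x
    items = width != 21
    if items == width >= items:
        width = width + (width + 38)
        width = 5
    handle(width)
    e = []
    for rows in x:
        e.append(print(rows) * width)
    x = 11 % items
    items = 14
    scale = e < x
    return width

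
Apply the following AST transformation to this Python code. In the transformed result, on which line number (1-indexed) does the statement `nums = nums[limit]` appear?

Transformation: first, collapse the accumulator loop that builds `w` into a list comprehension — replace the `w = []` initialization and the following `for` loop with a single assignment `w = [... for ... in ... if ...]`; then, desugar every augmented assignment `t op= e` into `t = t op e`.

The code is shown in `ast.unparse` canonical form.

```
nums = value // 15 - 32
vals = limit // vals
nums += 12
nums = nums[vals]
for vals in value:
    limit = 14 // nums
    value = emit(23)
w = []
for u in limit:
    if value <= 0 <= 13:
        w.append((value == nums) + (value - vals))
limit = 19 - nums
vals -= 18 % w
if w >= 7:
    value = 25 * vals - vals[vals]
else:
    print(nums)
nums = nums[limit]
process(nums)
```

Transformed code:
nums = value // 15 - 32
vals = limit // vals
nums = nums + 12
nums = nums[vals]
for vals in value:
    limit = 14 // nums
    value = emit(23)
w = [(value == nums) + (value - vals) for u in limit if value <= 0 <= 13]
limit = 19 - nums
vals = vals - 18 % w
if w >= 7:
    value = 25 * vals - vals[vals]
else:
    print(nums)
nums = nums[limit]
process(nums)

15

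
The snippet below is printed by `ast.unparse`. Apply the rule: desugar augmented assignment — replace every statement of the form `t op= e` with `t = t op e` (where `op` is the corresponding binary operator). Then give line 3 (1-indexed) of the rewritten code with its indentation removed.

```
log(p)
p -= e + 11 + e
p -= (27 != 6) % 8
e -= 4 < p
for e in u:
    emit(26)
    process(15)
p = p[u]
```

Transformed code:
log(p)
p = p - (e + 11 + e)
p = p - (27 != 6) % 8
e = e - (4 < p)
for e in u:
    emit(26)
    process(15)
p = p[u]

p = p - (27 != 6) % 8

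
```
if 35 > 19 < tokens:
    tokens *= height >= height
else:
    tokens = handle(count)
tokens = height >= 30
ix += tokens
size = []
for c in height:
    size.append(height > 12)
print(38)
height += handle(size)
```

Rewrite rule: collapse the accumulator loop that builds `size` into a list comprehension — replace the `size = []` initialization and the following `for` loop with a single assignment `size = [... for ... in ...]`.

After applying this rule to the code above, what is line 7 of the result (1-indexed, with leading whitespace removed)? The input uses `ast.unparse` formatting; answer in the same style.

Transformed code:
if 35 > 19 < tokens:
    tokens *= height >= height
else:
    tokens = handle(count)
tokens = height >= 30
ix += tokens
size = [height > 12 for c in height]
print(38)
height += handle(size)

size = [height > 12 for c in height]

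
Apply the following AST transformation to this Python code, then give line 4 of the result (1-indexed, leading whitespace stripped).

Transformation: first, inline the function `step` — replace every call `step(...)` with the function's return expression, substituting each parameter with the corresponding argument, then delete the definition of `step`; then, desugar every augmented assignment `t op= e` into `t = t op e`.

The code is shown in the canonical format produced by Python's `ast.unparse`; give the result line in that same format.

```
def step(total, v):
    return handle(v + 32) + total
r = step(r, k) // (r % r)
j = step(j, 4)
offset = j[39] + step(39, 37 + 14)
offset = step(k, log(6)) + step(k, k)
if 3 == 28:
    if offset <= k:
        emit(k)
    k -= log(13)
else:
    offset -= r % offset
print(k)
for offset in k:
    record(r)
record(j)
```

offset = handle(log(6) + 32) + k + (handle(k + 32) + k)

Transformed code:
r = (handle(k + 32) + r) // (r % r)
j = handle(4 + 32) + j
offset = j[39] + (handle(37 + 14 + 32) + 39)
offset = handle(log(6) + 32) + k + (handle(k + 32) + k)
if 3 == 28:
    if offset <= k:
        emit(k)
    k = k - log(13)
else:
    offset = offset - r % offset
print(k)
for offset in k:
    record(r)
record(j)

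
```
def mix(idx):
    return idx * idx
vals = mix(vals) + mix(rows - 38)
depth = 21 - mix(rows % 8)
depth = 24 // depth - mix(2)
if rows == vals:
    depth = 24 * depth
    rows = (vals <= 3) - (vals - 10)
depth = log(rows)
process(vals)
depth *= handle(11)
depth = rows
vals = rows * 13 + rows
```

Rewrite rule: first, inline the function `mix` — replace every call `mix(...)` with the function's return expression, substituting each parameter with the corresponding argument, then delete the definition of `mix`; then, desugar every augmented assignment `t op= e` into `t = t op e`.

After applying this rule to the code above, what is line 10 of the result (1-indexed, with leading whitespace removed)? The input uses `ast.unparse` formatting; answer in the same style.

Transformed code:
vals = vals * vals + (rows - 38) * (rows - 38)
depth = 21 - rows % 8 * (rows % 8)
depth = 24 // depth - 2 * 2
if rows == vals:
    depth = 24 * depth
    rows = (vals <= 3) - (vals - 10)
depth = log(rows)
process(vals)
depth = depth * handle(11)
depth = rows
vals = rows * 13 + rows

depth = rows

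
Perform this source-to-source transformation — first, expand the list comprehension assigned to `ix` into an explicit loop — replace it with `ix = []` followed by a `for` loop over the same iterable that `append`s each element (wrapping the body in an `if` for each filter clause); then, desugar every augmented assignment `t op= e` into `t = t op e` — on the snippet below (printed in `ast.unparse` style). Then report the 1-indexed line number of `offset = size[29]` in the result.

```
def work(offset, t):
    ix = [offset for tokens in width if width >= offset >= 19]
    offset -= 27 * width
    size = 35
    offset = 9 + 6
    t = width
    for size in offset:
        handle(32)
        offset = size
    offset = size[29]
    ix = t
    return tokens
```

Transformed code:
def work(offset, t):
    ix = []
    for tokens in width:
        if width >= offset >= 19:
            ix.append(offset)
    offset = offset - 27 * width
    size = 35
    offset = 9 + 6
    t = width
    for size in offset:
        handle(32)
        offset = size
    offset = size[29]
    ix = t
    return tokens

13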